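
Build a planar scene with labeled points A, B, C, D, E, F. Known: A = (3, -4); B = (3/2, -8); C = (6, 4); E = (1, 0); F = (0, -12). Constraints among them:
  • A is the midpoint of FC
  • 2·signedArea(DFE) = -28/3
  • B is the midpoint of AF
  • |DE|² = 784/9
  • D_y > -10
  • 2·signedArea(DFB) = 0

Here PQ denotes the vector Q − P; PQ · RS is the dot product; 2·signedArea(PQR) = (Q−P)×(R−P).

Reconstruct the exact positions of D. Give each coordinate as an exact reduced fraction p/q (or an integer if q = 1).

1. D_x = 1  [2·signedArea(DFB) = 0 ∩ 2·signedArea(DFE) = -28/3]
2. D_y = -28/3  [2·signedArea(DFB) = 0 ∩ 2·signedArea(DFE) = -28/3]
   → D = (1, -28/3)

D = (1, -28/3)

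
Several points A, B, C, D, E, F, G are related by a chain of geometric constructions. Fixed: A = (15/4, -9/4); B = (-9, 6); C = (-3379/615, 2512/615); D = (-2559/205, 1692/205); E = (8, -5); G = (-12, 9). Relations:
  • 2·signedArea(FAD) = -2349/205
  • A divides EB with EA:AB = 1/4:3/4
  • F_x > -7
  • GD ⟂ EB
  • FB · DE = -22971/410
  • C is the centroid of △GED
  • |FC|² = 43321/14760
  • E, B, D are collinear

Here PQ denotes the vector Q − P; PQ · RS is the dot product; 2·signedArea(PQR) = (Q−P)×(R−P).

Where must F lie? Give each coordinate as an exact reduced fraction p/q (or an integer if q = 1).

1. F_x = -27/4  [FB · DE = -22971/410 ∩ 2·signedArea(FAD) = -2349/205]
2. F_y = 21/4  [FB · DE = -22971/410 ∩ 2·signedArea(FAD) = -2349/205]
   → F = (-27/4, 21/4)

F = (-27/4, 21/4)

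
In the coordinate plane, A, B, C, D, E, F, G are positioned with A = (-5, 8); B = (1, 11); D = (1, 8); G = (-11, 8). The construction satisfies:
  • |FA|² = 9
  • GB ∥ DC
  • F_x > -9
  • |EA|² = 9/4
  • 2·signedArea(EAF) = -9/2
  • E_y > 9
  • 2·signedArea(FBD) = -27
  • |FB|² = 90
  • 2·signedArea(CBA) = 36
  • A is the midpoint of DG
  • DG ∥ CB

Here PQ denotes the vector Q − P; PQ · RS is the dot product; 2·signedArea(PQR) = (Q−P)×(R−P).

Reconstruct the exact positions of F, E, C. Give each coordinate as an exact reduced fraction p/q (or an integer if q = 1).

1. F_x = -8  [2·signedArea(FBD) = -27]
2. F_y = 8  [|FA|² = 9]
   → F = (-8, 8)
3. E_y = 19/2  [2·signedArea(EAF) = -9/2]
4. E_x = -5  [|EA|² = 9/4]
   → E = (-5, 19/2)
5. C_x = 13  [DG ∥ CB ∩ GB ∥ DC]
6. C_y = 11  [DG ∥ CB ∩ GB ∥ DC]
   → C = (13, 11)

C = (13, 11)
E = (-5, 19/2)
F = (-8, 8)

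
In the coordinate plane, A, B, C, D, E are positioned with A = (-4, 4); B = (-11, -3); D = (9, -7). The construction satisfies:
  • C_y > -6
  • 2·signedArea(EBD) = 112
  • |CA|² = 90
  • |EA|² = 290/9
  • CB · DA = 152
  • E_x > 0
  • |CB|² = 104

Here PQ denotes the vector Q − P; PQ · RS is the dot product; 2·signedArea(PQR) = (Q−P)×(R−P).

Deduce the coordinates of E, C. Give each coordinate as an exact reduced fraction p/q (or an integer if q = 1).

C = (-1, -5)
E = (1/3, 1/3)

1. E_x = 1/3  [line 4·x + 20·y + -8 = 0 ∩ |EA|² = 290/9]
2. E_y = 1/3  [line 4·x + 20·y + -8 = 0 ∩ |EA|² = 290/9]
   → E = (1/3, 1/3)
3. C_x = -1  [line 13·x + -11·y + -42 = 0 ∩ |CB|² = 104]
4. C_y = -5  [line 13·x + -11·y + -42 = 0 ∩ |CB|² = 104]
   → C = (-1, -5)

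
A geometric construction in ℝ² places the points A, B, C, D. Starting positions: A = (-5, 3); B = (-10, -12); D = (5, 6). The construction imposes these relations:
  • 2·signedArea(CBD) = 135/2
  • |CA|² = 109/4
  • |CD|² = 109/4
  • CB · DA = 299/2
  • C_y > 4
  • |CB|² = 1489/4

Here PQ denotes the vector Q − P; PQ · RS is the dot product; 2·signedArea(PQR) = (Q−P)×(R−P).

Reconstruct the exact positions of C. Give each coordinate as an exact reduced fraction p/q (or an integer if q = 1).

C = (0, 9/2)

1. C_x = 0  [CB · DA = 299/2 ∩ 2·signedArea(CBD) = 135/2]
2. C_y = 9/2  [CB · DA = 299/2 ∩ 2·signedArea(CBD) = 135/2]
   → C = (0, 9/2)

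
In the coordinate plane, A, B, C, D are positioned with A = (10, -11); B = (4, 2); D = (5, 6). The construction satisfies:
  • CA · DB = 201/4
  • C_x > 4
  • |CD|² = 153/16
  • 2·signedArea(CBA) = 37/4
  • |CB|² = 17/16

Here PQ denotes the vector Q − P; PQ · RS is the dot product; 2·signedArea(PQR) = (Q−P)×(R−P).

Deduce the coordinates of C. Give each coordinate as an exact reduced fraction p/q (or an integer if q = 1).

C = (17/4, 3)

1. C_x = 17/4  [CA · DB = 201/4 ∩ 2·signedArea(CBA) = 37/4]
2. C_y = 3  [CA · DB = 201/4 ∩ 2·signedArea(CBA) = 37/4]
   → C = (17/4, 3)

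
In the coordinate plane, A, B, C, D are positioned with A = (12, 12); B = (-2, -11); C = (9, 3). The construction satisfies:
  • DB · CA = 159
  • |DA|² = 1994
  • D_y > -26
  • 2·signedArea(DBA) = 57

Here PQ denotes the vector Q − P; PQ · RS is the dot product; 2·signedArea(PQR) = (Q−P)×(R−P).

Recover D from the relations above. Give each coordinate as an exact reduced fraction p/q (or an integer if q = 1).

D = (-13, -25)

1. D_x = -13  [2·signedArea(DBA) = 57 ∩ DB · CA = 159]
2. D_y = -25  [2·signedArea(DBA) = 57 ∩ DB · CA = 159]
   → D = (-13, -25)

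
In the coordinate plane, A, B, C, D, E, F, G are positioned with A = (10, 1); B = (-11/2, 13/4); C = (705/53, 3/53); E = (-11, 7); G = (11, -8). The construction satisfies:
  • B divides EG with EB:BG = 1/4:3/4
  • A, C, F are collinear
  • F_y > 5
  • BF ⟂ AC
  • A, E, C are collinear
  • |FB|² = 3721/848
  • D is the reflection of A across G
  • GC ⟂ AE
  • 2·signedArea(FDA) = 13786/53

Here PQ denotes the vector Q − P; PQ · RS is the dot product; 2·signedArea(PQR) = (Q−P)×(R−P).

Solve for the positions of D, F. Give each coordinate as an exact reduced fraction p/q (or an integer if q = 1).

D = (12, -17)
F = (-261/53, 279/53)

1. D_x = 12  [D is the reflection of A across G]
2. D_y = -17  [D is the reflection of A across G]
   → D = (12, -17)
3. F_x = -261/53  [A, C, F are collinear ∩ BF ⟂ AC]
4. F_y = 279/53  [A, C, F are collinear ∩ BF ⟂ AC]
   → F = (-261/53, 279/53)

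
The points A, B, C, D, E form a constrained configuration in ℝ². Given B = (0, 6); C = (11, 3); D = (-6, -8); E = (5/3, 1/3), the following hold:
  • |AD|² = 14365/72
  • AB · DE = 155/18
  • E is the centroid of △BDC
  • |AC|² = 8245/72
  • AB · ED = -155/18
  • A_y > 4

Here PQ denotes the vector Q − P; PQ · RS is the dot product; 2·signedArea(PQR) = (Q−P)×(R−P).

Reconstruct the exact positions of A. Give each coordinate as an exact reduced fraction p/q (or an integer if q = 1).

1. A_x = 5/12  [line -23/3·x + -25/3·y + 745/18 = 0 ∩ |AC|² = 8245/72]
2. A_y = 55/12  [line -23/3·x + -25/3·y + 745/18 = 0 ∩ |AC|² = 8245/72]
   → A = (5/12, 55/12)

A = (5/12, 55/12)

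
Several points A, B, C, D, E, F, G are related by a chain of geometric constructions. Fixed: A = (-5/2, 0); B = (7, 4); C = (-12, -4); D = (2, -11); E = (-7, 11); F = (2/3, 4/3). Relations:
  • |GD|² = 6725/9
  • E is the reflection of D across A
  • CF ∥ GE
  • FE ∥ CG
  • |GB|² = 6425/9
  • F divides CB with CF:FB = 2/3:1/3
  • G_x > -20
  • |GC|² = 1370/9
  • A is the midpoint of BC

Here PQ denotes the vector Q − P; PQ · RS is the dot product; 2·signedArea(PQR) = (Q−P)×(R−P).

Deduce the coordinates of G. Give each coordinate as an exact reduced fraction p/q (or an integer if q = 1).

1. G_x = -59/3  [CF ∥ GE ∩ FE ∥ CG]
2. G_y = 17/3  [CF ∥ GE ∩ FE ∥ CG]
   → G = (-59/3, 17/3)

G = (-59/3, 17/3)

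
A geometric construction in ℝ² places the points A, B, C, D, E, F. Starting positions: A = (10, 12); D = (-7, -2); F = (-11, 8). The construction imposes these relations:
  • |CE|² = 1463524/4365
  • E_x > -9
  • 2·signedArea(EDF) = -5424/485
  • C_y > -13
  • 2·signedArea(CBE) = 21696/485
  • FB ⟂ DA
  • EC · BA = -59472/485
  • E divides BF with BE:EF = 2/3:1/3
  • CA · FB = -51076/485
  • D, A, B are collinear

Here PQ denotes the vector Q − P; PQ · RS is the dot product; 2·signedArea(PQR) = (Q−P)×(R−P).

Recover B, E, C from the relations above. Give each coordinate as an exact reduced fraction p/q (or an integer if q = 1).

1. B_x = -2171/485  [D, A, B are collinear ∩ FB ⟂ DA]
2. B_y = 38/485  [D, A, B are collinear ∩ FB ⟂ DA]
   → B = (-2171/485, 38/485)
3. E_x = -12841/1455  [E divides BF with BE:EF = 2/3:1/3]
4. E_y = 7798/1455  [E divides BF with BE:EF = 2/3:1/3]
   → E = (-12841/1455, 7798/1455)
5. C_x = -3  [2·signedArea(CBE) = 21696/485 ∩ CA · FB = -51076/485]
6. C_y = -12  [2·signedArea(CBE) = 21696/485 ∩ CA · FB = -51076/485]
   → C = (-3, -12)

B = (-2171/485, 38/485)
C = (-3, -12)
E = (-12841/1455, 7798/1455)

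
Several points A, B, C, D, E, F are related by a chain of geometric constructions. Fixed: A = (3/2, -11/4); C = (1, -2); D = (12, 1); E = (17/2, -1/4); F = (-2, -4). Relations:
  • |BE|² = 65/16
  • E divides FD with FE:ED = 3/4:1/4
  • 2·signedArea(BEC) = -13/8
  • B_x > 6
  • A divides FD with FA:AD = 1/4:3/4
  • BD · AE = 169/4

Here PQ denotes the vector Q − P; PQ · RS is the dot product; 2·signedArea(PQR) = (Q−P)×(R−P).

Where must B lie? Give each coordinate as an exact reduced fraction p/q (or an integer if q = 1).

B = (13/2, -1/2)

1. B_x = 13/2  [BD · AE = 169/4 ∩ 2·signedArea(BEC) = -13/8]
2. B_y = -1/2  [BD · AE = 169/4 ∩ 2·signedArea(BEC) = -13/8]
   → B = (13/2, -1/2)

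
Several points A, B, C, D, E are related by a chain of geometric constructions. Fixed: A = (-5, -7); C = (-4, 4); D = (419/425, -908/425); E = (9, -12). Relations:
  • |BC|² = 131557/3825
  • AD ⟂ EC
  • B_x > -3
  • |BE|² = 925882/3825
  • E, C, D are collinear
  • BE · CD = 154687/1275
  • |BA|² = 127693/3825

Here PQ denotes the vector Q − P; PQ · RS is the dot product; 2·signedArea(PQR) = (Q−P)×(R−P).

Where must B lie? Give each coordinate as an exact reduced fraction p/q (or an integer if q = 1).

B = (-3406/1275, -2183/1275)

1. B_x = -3406/1275  [line -2119/425·x + 2608/425·y + -3586/1275 = 0 ∩ |BA|² = 127693/3825]
2. B_y = -2183/1275  [line -2119/425·x + 2608/425·y + -3586/1275 = 0 ∩ |BA|² = 127693/3825]
   → B = (-3406/1275, -2183/1275)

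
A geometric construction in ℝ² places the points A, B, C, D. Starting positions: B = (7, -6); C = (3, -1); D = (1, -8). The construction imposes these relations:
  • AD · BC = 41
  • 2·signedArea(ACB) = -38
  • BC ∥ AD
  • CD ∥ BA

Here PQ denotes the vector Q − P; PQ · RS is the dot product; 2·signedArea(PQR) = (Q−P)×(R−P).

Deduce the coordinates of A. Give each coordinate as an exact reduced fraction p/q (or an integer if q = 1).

1. A_x = 5  [BC ∥ AD ∩ CD ∥ BA]
2. A_y = -13  [BC ∥ AD ∩ CD ∥ BA]
   → A = (5, -13)

A = (5, -13)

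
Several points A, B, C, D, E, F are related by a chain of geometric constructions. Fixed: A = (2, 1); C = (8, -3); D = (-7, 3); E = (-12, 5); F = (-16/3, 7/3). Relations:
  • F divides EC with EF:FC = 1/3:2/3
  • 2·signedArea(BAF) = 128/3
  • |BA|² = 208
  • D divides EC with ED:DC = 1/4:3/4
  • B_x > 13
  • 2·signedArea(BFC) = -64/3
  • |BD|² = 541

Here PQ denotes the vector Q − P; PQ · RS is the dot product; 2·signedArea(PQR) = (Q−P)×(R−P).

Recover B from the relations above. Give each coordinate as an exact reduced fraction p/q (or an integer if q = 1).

1. B_x = 14  [2·signedArea(BFC) = -64/3 ∩ 2·signedArea(BAF) = 128/3]
2. B_y = -7  [2·signedArea(BFC) = -64/3 ∩ 2·signedArea(BAF) = 128/3]
   → B = (14, -7)

B = (14, -7)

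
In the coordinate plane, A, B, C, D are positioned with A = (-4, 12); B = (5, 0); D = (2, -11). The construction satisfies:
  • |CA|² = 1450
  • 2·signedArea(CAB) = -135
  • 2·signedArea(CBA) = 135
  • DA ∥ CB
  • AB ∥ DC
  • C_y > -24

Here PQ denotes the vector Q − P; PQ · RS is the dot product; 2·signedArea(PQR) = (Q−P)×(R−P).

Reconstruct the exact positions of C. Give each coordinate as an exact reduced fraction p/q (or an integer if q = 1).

1. C_x = 11  [DA ∥ CB ∩ AB ∥ DC]
2. C_y = -23  [DA ∥ CB ∩ AB ∥ DC]
   → C = (11, -23)

C = (11, -23)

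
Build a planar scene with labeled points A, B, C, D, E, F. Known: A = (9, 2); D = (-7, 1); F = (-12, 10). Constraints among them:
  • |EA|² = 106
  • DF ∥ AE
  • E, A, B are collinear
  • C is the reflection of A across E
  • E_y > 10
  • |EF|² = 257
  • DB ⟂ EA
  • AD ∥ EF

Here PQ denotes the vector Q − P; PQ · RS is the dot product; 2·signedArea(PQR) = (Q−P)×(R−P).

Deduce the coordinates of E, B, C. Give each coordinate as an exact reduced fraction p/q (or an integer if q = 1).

1. E_x = 4  [AD ∥ EF ∩ DF ∥ AE]
2. E_y = 11  [AD ∥ EF ∩ DF ∥ AE]
   → E = (4, 11)
3. B_x = 599/106  [E, A, B are collinear ∩ DB ⟂ EA]
4. B_y = 851/106  [E, A, B are collinear ∩ DB ⟂ EA]
   → B = (599/106, 851/106)
5. C_x = -1  [C is the reflection of A across E]
6. C_y = 20  [C is the reflection of A across E]
   → C = (-1, 20)

B = (599/106, 851/106)
C = (-1, 20)
E = (4, 11)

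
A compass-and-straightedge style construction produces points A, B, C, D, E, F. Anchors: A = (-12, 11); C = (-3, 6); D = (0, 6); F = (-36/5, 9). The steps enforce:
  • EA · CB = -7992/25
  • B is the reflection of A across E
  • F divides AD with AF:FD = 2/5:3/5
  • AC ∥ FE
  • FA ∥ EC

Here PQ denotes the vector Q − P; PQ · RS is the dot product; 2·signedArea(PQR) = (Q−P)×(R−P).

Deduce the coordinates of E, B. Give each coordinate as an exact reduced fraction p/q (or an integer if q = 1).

1. E_x = 9/5  [FA ∥ EC ∩ AC ∥ FE]
2. E_y = 4  [FA ∥ EC ∩ AC ∥ FE]
   → E = (9/5, 4)
3. B_x = 78/5  [B is the reflection of A across E]
4. B_y = -3  [B is the reflection of A across E]
   → B = (78/5, -3)

B = (78/5, -3)
E = (9/5, 4)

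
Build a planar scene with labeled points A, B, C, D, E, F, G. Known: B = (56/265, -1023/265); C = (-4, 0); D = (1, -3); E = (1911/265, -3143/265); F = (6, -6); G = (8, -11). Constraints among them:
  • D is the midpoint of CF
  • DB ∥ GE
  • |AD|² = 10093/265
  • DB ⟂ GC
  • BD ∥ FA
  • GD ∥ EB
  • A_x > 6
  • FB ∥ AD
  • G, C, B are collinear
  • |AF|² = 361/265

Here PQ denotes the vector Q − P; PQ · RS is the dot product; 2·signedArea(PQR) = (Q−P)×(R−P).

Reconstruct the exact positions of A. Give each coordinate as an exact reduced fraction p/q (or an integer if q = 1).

1. A_x = 1799/265  [FB ∥ AD ∩ BD ∥ FA]
2. A_y = -1362/265  [FB ∥ AD ∩ BD ∥ FA]
   → A = (1799/265, -1362/265)

A = (1799/265, -1362/265)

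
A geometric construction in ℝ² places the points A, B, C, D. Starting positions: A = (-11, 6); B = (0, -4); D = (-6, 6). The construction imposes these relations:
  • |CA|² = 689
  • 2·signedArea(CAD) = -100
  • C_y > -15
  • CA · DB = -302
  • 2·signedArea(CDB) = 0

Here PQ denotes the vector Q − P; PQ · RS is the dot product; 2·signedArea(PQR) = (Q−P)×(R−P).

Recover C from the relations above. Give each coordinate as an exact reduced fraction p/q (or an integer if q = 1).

C = (6, -14)

1. C_x = 6  [2·signedArea(CDB) = 0 ∩ CA · DB = -302]
2. C_y = -14  [2·signedArea(CDB) = 0 ∩ CA · DB = -302]
   → C = (6, -14)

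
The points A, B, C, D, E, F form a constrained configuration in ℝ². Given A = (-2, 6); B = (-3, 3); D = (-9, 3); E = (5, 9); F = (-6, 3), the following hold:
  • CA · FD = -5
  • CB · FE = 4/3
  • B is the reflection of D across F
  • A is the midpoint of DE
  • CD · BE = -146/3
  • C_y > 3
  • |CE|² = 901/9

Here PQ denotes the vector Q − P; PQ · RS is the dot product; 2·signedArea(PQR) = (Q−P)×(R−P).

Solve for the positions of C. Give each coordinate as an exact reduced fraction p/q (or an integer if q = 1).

1. C_x = -11/3  [CA · FD = -5 ∩ CB · FE = 4/3]
2. C_y = 4  [CA · FD = -5 ∩ CB · FE = 4/3]
   → C = (-11/3, 4)

C = (-11/3, 4)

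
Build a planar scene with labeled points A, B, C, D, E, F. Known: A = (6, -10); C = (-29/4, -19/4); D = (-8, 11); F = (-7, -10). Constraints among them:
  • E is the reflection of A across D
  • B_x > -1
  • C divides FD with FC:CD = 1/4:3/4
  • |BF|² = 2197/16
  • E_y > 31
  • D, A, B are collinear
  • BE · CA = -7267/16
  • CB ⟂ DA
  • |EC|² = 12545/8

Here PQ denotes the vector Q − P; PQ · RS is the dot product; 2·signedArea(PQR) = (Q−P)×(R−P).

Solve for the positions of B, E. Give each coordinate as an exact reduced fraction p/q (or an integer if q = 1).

B = (-1/2, -1/4)
E = (-22, 32)

1. B_x = -1/2  [D, A, B are collinear ∩ CB ⟂ DA]
2. B_y = -1/4  [D, A, B are collinear ∩ CB ⟂ DA]
   → B = (-1/2, -1/4)
3. E_x = -22  [E is the reflection of A across D]
4. E_y = 32  [E is the reflection of A across D]
   → E = (-22, 32)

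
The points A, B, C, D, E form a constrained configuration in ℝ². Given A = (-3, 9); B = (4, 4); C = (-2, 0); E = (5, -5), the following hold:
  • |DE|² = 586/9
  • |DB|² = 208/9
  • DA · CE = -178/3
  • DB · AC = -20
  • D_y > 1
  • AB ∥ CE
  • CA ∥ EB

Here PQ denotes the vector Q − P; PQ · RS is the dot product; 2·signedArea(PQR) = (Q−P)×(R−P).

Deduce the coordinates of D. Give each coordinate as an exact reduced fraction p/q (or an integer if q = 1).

1. D_x = 0  [DA · CE = -178/3 ∩ DB · AC = -20]
2. D_y = 4/3  [DA · CE = -178/3 ∩ DB · AC = -20]
   → D = (0, 4/3)

D = (0, 4/3)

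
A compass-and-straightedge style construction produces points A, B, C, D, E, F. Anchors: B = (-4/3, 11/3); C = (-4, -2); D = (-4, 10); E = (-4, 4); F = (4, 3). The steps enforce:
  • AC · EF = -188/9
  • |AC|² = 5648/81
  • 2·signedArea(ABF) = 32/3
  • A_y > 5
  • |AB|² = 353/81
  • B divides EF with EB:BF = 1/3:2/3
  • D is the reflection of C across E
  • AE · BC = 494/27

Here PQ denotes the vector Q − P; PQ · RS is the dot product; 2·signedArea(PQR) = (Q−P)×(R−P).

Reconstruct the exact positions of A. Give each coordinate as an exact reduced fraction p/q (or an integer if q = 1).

1. A_x = -4/9  [AE · BC = 494/27 ∩ 2·signedArea(ABF) = 32/3]
2. A_y = 50/9  [AE · BC = 494/27 ∩ 2·signedArea(ABF) = 32/3]
   → A = (-4/9, 50/9)

A = (-4/9, 50/9)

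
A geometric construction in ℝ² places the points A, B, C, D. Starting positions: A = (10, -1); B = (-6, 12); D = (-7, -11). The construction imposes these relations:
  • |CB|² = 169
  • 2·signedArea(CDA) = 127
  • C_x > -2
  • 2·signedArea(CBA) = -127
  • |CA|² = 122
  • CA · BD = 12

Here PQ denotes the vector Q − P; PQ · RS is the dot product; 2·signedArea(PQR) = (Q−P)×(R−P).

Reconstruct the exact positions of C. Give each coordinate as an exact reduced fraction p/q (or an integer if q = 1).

1. C_x = -1  [2·signedArea(CDA) = 127 ∩ CA · BD = 12]
2. C_y = 0  [2·signedArea(CDA) = 127 ∩ CA · BD = 12]
   → C = (-1, 0)

C = (-1, 0)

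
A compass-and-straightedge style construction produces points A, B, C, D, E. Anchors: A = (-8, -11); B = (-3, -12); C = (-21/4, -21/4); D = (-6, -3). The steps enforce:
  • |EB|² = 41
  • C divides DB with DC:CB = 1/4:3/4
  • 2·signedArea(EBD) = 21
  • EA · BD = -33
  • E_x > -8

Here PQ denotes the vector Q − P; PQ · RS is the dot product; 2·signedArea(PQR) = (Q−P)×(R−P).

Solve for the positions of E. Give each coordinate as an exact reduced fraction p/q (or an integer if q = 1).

1. E_x = -7  [EA · BD = -33 ∩ 2·signedArea(EBD) = 21]
2. E_y = -7  [EA · BD = -33 ∩ 2·signedArea(EBD) = 21]
   → E = (-7, -7)

E = (-7, -7)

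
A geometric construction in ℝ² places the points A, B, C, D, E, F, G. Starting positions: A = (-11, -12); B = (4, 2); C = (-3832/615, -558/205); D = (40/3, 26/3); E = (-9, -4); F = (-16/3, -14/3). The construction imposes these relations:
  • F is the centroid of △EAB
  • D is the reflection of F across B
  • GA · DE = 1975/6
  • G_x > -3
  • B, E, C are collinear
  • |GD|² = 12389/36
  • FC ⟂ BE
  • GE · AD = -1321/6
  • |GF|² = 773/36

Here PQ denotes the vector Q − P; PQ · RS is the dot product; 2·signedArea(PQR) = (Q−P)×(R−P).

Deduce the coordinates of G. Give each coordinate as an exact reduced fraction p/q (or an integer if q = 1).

G = (-5/2, -1)

1. G_x = -5/2  [GE · AD = -1321/6 ∩ GA · DE = 1975/6]
2. G_y = -1  [GE · AD = -1321/6 ∩ GA · DE = 1975/6]
   → G = (-5/2, -1)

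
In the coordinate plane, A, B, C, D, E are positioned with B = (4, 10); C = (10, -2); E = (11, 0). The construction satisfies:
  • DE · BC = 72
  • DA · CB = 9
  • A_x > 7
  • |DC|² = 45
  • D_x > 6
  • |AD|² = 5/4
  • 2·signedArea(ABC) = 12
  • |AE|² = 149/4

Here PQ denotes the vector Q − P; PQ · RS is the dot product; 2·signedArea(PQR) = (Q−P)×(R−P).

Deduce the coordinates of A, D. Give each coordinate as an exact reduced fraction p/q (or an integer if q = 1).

1. D_x = 7  [line -6·x + 12·y + -6 = 0 ∩ |DC|² = 45]
2. D_y = 4  [line -6·x + 12·y + -6 = 0 ∩ |DC|² = 45]
   → D = (7, 4)
3. A_x = 15/2  [2·signedArea(ABC) = 12 ∩ DA · CB = 9]
4. A_y = 5  [2·signedArea(ABC) = 12 ∩ DA · CB = 9]
   → A = (15/2, 5)

A = (15/2, 5)
D = (7, 4)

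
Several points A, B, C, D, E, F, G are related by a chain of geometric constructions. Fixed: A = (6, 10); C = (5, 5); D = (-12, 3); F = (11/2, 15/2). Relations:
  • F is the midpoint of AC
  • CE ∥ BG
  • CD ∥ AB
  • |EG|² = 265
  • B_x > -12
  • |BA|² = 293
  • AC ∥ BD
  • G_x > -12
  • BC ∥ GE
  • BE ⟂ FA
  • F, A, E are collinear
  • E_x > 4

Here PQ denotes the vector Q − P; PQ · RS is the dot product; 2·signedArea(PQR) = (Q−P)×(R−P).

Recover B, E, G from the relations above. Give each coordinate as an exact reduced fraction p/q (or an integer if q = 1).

1. B_x = -11  [AC ∥ BD ∩ CD ∥ AB]
2. B_y = 8  [AC ∥ BD ∩ CD ∥ AB]
   → B = (-11, 8)
3. E_x = 129/26  [F, A, E are collinear ∩ BE ⟂ FA]
4. E_y = 125/26  [F, A, E are collinear ∩ BE ⟂ FA]
   → E = (129/26, 125/26)
5. G_x = -287/26  [BC ∥ GE ∩ CE ∥ BG]
6. G_y = 203/26  [BC ∥ GE ∩ CE ∥ BG]
   → G = (-287/26, 203/26)

B = (-11, 8)
E = (129/26, 125/26)
G = (-287/26, 203/26)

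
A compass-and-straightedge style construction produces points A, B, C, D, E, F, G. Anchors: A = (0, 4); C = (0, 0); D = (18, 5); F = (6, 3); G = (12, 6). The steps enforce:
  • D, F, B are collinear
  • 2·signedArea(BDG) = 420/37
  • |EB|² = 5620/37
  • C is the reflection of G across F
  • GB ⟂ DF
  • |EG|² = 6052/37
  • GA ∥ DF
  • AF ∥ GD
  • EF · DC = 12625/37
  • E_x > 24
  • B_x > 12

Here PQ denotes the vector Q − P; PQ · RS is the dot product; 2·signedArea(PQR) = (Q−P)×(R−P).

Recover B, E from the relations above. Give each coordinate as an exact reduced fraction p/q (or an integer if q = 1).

1. B_x = 456/37  [D, F, B are collinear ∩ GB ⟂ DF]
2. B_y = 150/37  [D, F, B are collinear ∩ GB ⟂ DF]
   → B = (456/37, 150/37)
3. E_x = 912/37  [line 18·x + 5·y + -17176/37 = 0 ∩ |EG|² = 6052/37]
4. E_y = 152/37  [line 18·x + 5·y + -17176/37 = 0 ∩ |EG|² = 6052/37]
   → E = (912/37, 152/37)

B = (456/37, 150/37)
E = (912/37, 152/37)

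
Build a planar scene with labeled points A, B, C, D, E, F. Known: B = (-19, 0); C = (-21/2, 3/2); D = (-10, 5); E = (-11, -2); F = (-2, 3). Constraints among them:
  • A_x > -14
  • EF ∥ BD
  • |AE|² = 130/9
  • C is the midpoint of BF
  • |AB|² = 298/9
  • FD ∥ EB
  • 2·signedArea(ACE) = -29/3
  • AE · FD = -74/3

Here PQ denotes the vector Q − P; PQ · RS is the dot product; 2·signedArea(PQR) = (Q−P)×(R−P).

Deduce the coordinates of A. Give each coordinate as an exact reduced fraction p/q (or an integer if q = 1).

1. A_x = -40/3  [2·signedArea(ACE) = -29/3 ∩ AE · FD = -74/3]
2. A_y = 1  [2·signedArea(ACE) = -29/3 ∩ AE · FD = -74/3]
   → A = (-40/3, 1)

A = (-40/3, 1)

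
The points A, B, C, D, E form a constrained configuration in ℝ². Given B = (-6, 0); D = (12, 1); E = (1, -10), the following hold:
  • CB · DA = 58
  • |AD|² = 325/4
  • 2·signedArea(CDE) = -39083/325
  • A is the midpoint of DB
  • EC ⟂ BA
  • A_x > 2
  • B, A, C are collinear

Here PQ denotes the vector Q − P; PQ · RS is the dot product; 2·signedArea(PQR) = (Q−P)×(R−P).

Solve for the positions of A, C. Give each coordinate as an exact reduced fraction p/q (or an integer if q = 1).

1. A_x = 3  [A is the midpoint of DB]
2. A_y = 1/2  [A is the midpoint of DB]
   → A = (3, 1/2)
3. C_x = 138/325  [B, A, C are collinear ∩ EC ⟂ BA]
4. C_y = 116/325  [B, A, C are collinear ∩ EC ⟂ BA]
   → C = (138/325, 116/325)

A = (3, 1/2)
C = (138/325, 116/325)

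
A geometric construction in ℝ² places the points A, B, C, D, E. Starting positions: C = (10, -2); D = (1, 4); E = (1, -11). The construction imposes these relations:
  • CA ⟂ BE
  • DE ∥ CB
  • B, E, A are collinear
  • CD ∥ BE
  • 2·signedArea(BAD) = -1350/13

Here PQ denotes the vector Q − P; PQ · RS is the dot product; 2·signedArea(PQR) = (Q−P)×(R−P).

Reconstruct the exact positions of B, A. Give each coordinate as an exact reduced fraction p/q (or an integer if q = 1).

A = (40/13, -161/13)
B = (10, -17)

1. B_x = 10  [CD ∥ BE ∩ DE ∥ CB]
2. B_y = -17  [CD ∥ BE ∩ DE ∥ CB]
   → B = (10, -17)
3. A_x = 40/13  [B, E, A are collinear ∩ CA ⟂ BE]
4. A_y = -161/13  [B, E, A are collinear ∩ CA ⟂ BE]
   → A = (40/13, -161/13)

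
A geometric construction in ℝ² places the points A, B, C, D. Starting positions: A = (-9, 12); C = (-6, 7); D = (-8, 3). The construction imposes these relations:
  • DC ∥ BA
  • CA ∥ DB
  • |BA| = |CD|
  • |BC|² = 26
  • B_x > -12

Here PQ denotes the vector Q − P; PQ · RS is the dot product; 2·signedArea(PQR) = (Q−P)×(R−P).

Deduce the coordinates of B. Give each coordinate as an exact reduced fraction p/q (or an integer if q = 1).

B = (-11, 8)

1. B_x = -11  [DC ∥ BA ∩ CA ∥ DB]
2. B_y = 8  [DC ∥ BA ∩ CA ∥ DB]
   → B = (-11, 8)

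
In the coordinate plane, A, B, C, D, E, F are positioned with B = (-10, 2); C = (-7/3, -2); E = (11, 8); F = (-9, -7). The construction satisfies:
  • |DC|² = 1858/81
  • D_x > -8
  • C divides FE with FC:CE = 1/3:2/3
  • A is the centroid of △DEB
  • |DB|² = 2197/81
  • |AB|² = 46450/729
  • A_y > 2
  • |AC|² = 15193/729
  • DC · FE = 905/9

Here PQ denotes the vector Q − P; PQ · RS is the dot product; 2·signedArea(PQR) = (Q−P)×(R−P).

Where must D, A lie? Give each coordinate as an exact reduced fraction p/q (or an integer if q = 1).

1. D_x = -64/9  [line -20·x + -15·y + -1595/9 = 0 ∩ |DB|² = 2197/81]
2. D_y = -7/3  [line -20·x + -15·y + -1595/9 = 0 ∩ |DB|² = 2197/81]
   → D = (-64/9, -7/3)
3. A_x = -55/27  [A is the centroid of △DEB]
4. A_y = 23/9  [A is the centroid of △DEB]
   → A = (-55/27, 23/9)

A = (-55/27, 23/9)
D = (-64/9, -7/3)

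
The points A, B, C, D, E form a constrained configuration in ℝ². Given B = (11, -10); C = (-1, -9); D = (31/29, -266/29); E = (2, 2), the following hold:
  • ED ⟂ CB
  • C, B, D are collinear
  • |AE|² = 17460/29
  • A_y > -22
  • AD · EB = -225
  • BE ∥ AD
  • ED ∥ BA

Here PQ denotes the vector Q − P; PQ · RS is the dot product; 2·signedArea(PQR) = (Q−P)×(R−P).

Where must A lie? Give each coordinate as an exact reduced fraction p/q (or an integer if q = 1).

A = (292/29, -614/29)

1. A_x = 292/29  [BE ∥ AD ∩ ED ∥ BA]
2. A_y = -614/29  [BE ∥ AD ∩ ED ∥ BA]
   → A = (292/29, -614/29)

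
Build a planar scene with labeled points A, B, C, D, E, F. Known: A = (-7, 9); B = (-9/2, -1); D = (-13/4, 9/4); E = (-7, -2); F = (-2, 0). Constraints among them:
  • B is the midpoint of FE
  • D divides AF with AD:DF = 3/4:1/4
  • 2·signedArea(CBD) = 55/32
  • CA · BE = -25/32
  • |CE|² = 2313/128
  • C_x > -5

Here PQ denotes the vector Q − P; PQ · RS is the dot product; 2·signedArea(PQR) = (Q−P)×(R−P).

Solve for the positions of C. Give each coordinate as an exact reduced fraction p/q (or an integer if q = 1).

C = (-67/16, 19/16)

1. C_x = -67/16  [CA · BE = -25/32 ∩ 2·signedArea(CBD) = 55/32]
2. C_y = 19/16  [CA · BE = -25/32 ∩ 2·signedArea(CBD) = 55/32]
   → C = (-67/16, 19/16)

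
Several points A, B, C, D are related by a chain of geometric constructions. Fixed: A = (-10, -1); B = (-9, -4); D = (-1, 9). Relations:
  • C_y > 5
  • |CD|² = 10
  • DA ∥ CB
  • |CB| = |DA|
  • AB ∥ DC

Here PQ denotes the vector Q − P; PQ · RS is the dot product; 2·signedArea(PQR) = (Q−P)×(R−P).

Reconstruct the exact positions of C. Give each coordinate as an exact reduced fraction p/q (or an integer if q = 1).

1. C_x = 0  [DA ∥ CB ∩ AB ∥ DC]
2. C_y = 6  [DA ∥ CB ∩ AB ∥ DC]
   → C = (0, 6)

C = (0, 6)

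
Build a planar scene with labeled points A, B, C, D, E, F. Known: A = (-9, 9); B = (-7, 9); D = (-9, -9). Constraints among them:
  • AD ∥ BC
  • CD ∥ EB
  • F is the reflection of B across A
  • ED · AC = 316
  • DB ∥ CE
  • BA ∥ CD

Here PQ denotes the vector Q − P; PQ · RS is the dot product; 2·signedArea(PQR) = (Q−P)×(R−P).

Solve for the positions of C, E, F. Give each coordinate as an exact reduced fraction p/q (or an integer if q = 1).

C = (-7, -9)
E = (-5, 9)
F = (-11, 9)

1. C_x = -7  [BA ∥ CD ∩ AD ∥ BC]
2. C_y = -9  [BA ∥ CD ∩ AD ∥ BC]
   → C = (-7, -9)
3. E_x = -5  [CD ∥ EB ∩ DB ∥ CE]
4. E_y = 9  [CD ∥ EB ∩ DB ∥ CE]
   → E = (-5, 9)
5. F_x = -11  [F is the reflection of B across A]
6. F_y = 9  [F is the reflection of B across A]
   → F = (-11, 9)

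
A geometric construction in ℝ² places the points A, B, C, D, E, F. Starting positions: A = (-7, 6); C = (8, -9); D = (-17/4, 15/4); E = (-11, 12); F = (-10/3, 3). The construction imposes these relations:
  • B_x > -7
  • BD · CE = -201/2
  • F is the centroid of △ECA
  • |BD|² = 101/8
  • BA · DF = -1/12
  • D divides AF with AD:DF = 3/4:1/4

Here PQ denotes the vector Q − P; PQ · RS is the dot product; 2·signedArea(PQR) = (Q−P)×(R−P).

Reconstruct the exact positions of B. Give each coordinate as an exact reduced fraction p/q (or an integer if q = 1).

1. B_x = -13/2  [BD · CE = -201/2 ∩ BA · DF = -1/12]
2. B_y = 13/2  [BD · CE = -201/2 ∩ BA · DF = -1/12]
   → B = (-13/2, 13/2)

B = (-13/2, 13/2)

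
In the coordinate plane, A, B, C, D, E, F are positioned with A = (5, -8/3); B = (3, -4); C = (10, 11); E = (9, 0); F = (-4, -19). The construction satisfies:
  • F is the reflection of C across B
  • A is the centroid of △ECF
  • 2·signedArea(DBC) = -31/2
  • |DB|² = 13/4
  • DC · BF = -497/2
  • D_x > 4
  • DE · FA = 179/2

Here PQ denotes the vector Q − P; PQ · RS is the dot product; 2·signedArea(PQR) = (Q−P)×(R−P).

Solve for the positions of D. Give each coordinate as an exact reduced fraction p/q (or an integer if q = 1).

D = (9/2, -3)

1. D_x = 9/2  [DE · FA = 179/2 ∩ DC · BF = -497/2]
2. D_y = -3  [DE · FA = 179/2 ∩ DC · BF = -497/2]
   → D = (9/2, -3)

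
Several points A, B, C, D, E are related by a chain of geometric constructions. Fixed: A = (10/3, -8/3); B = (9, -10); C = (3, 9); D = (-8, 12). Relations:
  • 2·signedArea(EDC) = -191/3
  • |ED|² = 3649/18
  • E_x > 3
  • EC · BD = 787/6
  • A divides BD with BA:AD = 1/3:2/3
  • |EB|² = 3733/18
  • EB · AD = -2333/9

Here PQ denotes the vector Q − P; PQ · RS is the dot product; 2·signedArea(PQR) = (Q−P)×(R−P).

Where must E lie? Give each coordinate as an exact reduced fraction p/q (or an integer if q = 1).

1. E_x = 19/6  [EB · AD = -2333/9 ∩ 2·signedArea(EDC) = -191/3]
2. E_y = 19/6  [EB · AD = -2333/9 ∩ 2·signedArea(EDC) = -191/3]
   → E = (19/6, 19/6)

E = (19/6, 19/6)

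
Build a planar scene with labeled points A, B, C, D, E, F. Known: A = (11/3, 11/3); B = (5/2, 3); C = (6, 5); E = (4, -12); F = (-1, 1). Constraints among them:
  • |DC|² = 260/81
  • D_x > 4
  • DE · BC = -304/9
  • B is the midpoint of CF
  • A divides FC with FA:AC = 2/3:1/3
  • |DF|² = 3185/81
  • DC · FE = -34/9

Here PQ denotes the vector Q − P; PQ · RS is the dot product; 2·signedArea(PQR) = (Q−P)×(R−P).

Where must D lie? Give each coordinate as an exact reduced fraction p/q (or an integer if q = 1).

D = (40/9, 37/9)

1. D_x = 40/9  [DE · BC = -304/9 ∩ DC · FE = -34/9]
2. D_y = 37/9  [DE · BC = -304/9 ∩ DC · FE = -34/9]
   → D = (40/9, 37/9)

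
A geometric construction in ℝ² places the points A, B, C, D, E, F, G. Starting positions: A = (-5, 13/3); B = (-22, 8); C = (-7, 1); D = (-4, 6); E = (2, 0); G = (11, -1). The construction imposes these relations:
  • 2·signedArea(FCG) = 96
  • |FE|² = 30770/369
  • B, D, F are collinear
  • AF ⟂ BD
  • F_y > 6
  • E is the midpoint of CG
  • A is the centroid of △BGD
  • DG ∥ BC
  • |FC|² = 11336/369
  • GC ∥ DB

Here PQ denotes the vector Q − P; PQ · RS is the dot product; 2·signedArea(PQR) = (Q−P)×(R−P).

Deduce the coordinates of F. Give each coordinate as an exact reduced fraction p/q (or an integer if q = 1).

1. F_x = -197/41  [B, D, F are collinear ∩ AF ⟂ BD]
2. F_y = 749/123  [B, D, F are collinear ∩ AF ⟂ BD]
   → F = (-197/41, 749/123)

F = (-197/41, 749/123)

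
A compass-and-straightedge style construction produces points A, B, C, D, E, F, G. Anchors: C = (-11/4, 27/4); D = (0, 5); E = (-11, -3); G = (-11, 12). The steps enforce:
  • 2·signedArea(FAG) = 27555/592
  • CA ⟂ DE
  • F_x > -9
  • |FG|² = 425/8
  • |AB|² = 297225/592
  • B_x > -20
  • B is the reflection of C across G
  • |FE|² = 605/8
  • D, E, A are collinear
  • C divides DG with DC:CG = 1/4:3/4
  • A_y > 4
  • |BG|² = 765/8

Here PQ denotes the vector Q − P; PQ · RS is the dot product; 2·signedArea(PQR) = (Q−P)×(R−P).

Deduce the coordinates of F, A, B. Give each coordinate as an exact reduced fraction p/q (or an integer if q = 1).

1. A_x = -143/148  [D, E, A are collinear ∩ CA ⟂ DE]
2. A_y = 159/37  [D, E, A are collinear ∩ CA ⟂ DE]
   → A = (-143/148, 159/37)
3. B_x = -77/4  [B is the reflection of C across G]
4. B_y = 69/4  [B is the reflection of C across G]
   → B = (-77/4, 69/4)
5. F_x = -33/4  [line -285/37·x + -1485/148·y + -6435/592 = 0 ∩ |FG|² = 425/8]
6. F_y = 21/4  [line -285/37·x + -1485/148·y + -6435/592 = 0 ∩ |FG|² = 425/8]
   → F = (-33/4, 21/4)

A = (-143/148, 159/37)
B = (-77/4, 69/4)
F = (-33/4, 21/4)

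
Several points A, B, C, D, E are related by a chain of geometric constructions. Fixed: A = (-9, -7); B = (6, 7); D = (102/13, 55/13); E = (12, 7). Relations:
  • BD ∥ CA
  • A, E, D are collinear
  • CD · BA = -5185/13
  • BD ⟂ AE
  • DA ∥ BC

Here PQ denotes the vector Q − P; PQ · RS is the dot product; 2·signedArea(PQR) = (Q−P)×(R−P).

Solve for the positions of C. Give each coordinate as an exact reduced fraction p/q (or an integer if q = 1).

C = (-141/13, -55/13)

1. C_x = -141/13  [BD ∥ CA ∩ DA ∥ BC]
2. C_y = -55/13  [BD ∥ CA ∩ DA ∥ BC]
   → C = (-141/13, -55/13)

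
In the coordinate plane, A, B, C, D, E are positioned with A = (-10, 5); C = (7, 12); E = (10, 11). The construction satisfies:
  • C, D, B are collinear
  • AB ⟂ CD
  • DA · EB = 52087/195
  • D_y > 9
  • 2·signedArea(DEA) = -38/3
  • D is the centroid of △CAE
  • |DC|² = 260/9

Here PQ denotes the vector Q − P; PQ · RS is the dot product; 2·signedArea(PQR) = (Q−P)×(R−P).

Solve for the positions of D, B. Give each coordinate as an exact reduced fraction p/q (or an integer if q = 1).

B = (-574/65, 192/65)
D = (7/3, 28/3)

1. D_x = 7/3  [D is the centroid of △CAE]
2. D_y = 28/3  [D is the centroid of △CAE]
   → D = (7/3, 28/3)
3. B_x = -574/65  [C, D, B are collinear ∩ AB ⟂ CD]
4. B_y = 192/65  [C, D, B are collinear ∩ AB ⟂ CD]
   → B = (-574/65, 192/65)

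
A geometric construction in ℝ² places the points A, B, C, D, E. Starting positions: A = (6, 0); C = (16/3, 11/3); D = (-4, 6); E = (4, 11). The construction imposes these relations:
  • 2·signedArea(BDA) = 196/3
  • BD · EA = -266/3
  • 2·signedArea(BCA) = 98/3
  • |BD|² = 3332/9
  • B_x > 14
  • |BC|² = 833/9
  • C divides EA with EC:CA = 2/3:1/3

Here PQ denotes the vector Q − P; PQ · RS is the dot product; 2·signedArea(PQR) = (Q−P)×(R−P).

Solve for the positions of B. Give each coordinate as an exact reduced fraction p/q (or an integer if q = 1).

1. B_x = 44/3  [2·signedArea(BCA) = 98/3 ∩ 2·signedArea(BDA) = 196/3]
2. B_y = 4/3  [2·signedArea(BCA) = 98/3 ∩ 2·signedArea(BDA) = 196/3]
   → B = (44/3, 4/3)

B = (44/3, 4/3)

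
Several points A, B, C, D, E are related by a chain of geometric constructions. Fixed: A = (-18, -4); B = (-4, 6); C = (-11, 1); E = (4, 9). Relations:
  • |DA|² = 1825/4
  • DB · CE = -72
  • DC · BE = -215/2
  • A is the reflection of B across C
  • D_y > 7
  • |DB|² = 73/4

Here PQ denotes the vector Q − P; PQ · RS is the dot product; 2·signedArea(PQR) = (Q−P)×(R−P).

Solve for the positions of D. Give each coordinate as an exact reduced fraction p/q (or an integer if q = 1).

1. D_x = 0  [DC · BE = -215/2 ∩ DB · CE = -72]
2. D_y = 15/2  [DC · BE = -215/2 ∩ DB · CE = -72]
   → D = (0, 15/2)

D = (0, 15/2)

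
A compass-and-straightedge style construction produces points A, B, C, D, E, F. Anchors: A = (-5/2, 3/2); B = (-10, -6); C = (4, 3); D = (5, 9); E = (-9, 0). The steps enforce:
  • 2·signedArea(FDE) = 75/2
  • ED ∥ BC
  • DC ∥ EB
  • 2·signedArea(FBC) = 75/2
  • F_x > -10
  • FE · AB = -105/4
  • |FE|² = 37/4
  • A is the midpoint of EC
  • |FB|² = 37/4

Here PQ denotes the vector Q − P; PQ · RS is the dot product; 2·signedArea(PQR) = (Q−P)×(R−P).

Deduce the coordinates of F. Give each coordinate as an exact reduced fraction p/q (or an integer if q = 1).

F = (-19/2, -3)

1. F_x = -19/2  [2·signedArea(FDE) = 75/2 ∩ FE · AB = -105/4]
2. F_y = -3  [2·signedArea(FDE) = 75/2 ∩ FE · AB = -105/4]
   → F = (-19/2, -3)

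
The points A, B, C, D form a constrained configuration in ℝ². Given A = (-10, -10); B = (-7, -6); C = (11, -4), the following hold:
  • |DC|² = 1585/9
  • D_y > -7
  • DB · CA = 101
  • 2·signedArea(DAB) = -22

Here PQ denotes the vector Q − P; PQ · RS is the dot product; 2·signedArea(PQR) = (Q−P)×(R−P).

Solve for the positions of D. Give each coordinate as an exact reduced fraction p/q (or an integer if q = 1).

1. D_x = -2  [2·signedArea(DAB) = -22 ∩ DB · CA = 101]
2. D_y = -20/3  [2·signedArea(DAB) = -22 ∩ DB · CA = 101]
   → D = (-2, -20/3)

D = (-2, -20/3)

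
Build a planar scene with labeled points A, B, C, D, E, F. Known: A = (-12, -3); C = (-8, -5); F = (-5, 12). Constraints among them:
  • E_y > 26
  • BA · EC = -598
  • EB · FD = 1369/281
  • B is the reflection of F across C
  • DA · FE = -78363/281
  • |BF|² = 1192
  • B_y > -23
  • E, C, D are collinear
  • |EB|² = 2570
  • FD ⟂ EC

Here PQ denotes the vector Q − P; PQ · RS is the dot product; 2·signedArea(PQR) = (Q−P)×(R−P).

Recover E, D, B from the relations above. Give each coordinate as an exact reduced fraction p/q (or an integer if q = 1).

B = (-11, -22)
D = (-813/281, 3187/281)
E = (2, 27)

1. B_x = -11  [B is the reflection of F across C]
2. B_y = -22  [B is the reflection of F across C]
   → B = (-11, -22)
3. E_x = 2  [line 1·x + -19·y + 511 = 0 ∩ |EB|² = 2570]
4. E_y = 27  [line 1·x + -19·y + 511 = 0 ∩ |EB|² = 2570]
   → E = (2, 27)
5. D_x = -813/281  [EB · FD = 1369/281 ∩ E, C, D are collinear]
6. D_y = 3187/281  [EB · FD = 1369/281 ∩ E, C, D are collinear]
   → D = (-813/281, 3187/281)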